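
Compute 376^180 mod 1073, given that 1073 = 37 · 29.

Mod 37: 376 ≡ 6; since 36 | 180, by Fermat 6^180 ≡ 1 (mod 37).
Mod 29: 376 ≡ 28; by Fermat, exponent reduces to 180 mod 28 = 12; 28^12 ≡ 1 (mod 29).
Combine by CRT: x ≡ 1 (mod 37), x ≡ 1 (mod 29) ⇒ x ≡ 1 (mod 1073).

1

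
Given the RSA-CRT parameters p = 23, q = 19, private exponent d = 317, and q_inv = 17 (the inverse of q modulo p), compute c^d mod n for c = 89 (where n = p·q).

97

d_p = d mod (p−1) = 317 mod 22 = 9; d_q = d mod (q−1) = 11.
m₁ = c^(d_p) mod p: c ≡ 20 (mod 23), and 20^9 mod 23 = 5.
m₂ = c^(d_q) mod q: c ≡ 13 (mod 19), and 13^11 mod 19 = 2.
h = q_inv·(m₁ − m₂) mod p = 17·(5 − 2) mod 23 = 5.
m = m₂ + h·q = 2 + 5·19 = 97.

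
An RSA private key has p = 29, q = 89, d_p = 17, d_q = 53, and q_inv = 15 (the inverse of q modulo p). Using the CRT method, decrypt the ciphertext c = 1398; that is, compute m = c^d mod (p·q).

m₁ = c^(d_p) mod p: c ≡ 6 (mod 29), and 6^17 mod 29 = 13.
m₂ = c^(d_q) mod q: c ≡ 63 (mod 89), and 63^53 mod 89 = 30.
h = q_inv·(m₁ − m₂) mod p = 15·(13 − 30) mod 29 = 6.
m = m₂ + h·q = 30 + 6·89 = 564.

564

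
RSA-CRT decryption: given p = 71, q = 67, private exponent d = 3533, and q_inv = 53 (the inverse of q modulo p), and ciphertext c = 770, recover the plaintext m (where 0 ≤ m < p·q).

d_p = d mod (p−1) = 3533 mod 70 = 33; d_q = d mod (q−1) = 35.
m₁ = c^(d_p) mod p: c ≡ 60 (mod 71), and 60^33 mod 71 = 27.
m₂ = c^(d_q) mod q: c ≡ 33 (mod 67), and 33^35 mod 67 = 17.
h = q_inv·(m₁ − m₂) mod p = 53·(27 − 17) mod 71 = 33.
m = m₂ + h·q = 17 + 33·67 = 2228.

2228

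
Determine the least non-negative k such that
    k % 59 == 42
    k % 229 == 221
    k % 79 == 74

From k ≡ 42 (mod 59) write k = 42 + 59t. Substituting into k ≡ 221 (mod 229) gives 59t ≡ 179 (mod 229), and since 59⁻¹ ≡ 66 (mod 229), t ≡ 135. Hence k ≡ 42 + 59·135 = 8007 (mod 13511).
From k ≡ 8007 (mod 13511) write k = 8007 + 13511t. Substituting into k ≡ 74 (mod 79) gives 13511t ≡ 46 (mod 79), and since 2⁻¹ ≡ 40 (mod 79), t ≡ 23. Hence k ≡ 8007 + 13511·23 = 318760 (mod 1067369).

318760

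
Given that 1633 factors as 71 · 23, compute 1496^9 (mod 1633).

Mod 71: 1496 ≡ 5; 5^9 ≡ 57 (mod 71).
Mod 23: 1496 ≡ 1; 1^9 ≡ 1 (mod 23).
Combine by CRT: x ≡ 57 (mod 71), x ≡ 1 (mod 23) ⇒ x ≡ 1335 (mod 1633).

1335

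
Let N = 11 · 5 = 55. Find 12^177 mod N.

Mod 11: 12 ≡ 1; by Fermat, exponent reduces to 177 mod 10 = 7; 1^7 ≡ 1 (mod 11).
Mod 5: 12 ≡ 2; by Fermat, exponent reduces to 177 mod 4 = 1; 2^1 ≡ 2 (mod 5).
Combine by CRT: x ≡ 1 (mod 11), x ≡ 2 (mod 5) ⇒ x ≡ 12 (mod 55).

12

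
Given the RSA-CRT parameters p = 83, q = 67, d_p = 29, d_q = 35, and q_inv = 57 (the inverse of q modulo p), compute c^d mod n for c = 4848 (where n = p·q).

m₁ = c^(d_p) mod p: c ≡ 34 (mod 83), and 34^29 mod 83 = 58.
m₂ = c^(d_q) mod q: c ≡ 24 (mod 67), and 24^35 mod 67 = 40.
h = q_inv·(m₁ − m₂) mod p = 57·(58 − 40) mod 83 = 30.
m = m₂ + h·q = 40 + 30·67 = 2050.

2050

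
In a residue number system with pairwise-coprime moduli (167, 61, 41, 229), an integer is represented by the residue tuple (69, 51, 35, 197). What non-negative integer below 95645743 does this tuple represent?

18962084

The moduli are pairwise coprime; N = 167·61·41·229 = 95645743.
N/167 = 572729; 572729 ≡ 86 (mod 167); 86·134 ≡ 1, so inverse 134.
N/61 = 1567963; 1567963 ≡ 19 (mod 61); 19·45 ≡ 1, so inverse 45.
N/41 = 2332823; 2332823 ≡ 5 (mod 41); 5·33 ≡ 1, so inverse 33.
N/229 = 417667; 417667 ≡ 200 (mod 229); 200·150 ≡ 1, so inverse 150.
x ≡ 69·572729·134 + 51·1567963·45 + 35·2332823·33 + 197·417667·150 = 23930397834.
23930397834 mod 95645743 = 18962084.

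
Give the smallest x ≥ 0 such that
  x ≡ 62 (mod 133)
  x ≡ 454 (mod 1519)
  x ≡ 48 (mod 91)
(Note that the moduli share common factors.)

249570

gcd(133, 1519) = 7 and 7 | (454 − 62), so the pair is consistent; merging gives x ≡ 18682 (mod 28861), where 28861 = lcm(133, 1519).
gcd(28861, 91) = 7 and 7 | (48 − 18682), so the pair is consistent; merging gives x ≡ 249570 (mod 375193), where 375193 = lcm(28861, 91).
The solution is unique modulo lcm(133, 1519, 91) = 375193.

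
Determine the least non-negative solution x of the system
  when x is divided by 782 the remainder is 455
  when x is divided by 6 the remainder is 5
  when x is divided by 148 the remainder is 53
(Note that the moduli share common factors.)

59105

gcd(782, 6) = 2 and 2 | (5 − 455), so the pair is consistent; merging gives x ≡ 455 (mod 2346), where 2346 = lcm(782, 6).
gcd(2346, 148) = 2 and 2 | (53 − 455), so the pair is consistent; merging gives x ≡ 59105 (mod 173604), where 173604 = lcm(2346, 148).
The solution is unique modulo lcm(782, 6, 148) = 173604.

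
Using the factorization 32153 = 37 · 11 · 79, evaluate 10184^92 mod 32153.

29385

Mod 37: 10184 ≡ 9; by Fermat, exponent reduces to 92 mod 36 = 20; 9^20 ≡ 7 (mod 37).
Mod 11: 10184 ≡ 9; by Fermat, exponent reduces to 92 mod 10 = 2; 9^2 ≡ 4 (mod 11).
Mod 79: 10184 ≡ 72; by Fermat, exponent reduces to 92 mod 78 = 14; 72^14 ≡ 76 (mod 79).
Combine by CRT: x ≡ 7 (mod 37), x ≡ 4 (mod 11), x ≡ 76 (mod 79) ⇒ x ≡ 29385 (mod 32153).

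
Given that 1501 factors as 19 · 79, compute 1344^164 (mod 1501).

Mod 19: 1344 ≡ 14; by Fermat, exponent reduces to 164 mod 18 = 2; 14^2 ≡ 6 (mod 19).
Mod 79: 1344 ≡ 1; by Fermat, exponent reduces to 164 mod 78 = 8; 1^8 ≡ 1 (mod 79).
Combine by CRT: x ≡ 6 (mod 19), x ≡ 1 (mod 79) ⇒ x ≡ 633 (mod 1501).

633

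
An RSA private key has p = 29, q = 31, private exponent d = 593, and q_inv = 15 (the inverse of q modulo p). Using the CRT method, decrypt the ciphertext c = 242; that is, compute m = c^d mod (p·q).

d_p = d mod (p−1) = 593 mod 28 = 5; d_q = d mod (q−1) = 23.
m₁ = c^(d_p) mod p: c ≡ 10 (mod 29), and 10^5 mod 29 = 8.
m₂ = c^(d_q) mod q: c ≡ 25 (mod 31), and 25^23 mod 31 = 5.
h = q_inv·(m₁ − m₂) mod p = 15·(8 − 5) mod 29 = 16.
m = m₂ + h·q = 5 + 16·31 = 501.

501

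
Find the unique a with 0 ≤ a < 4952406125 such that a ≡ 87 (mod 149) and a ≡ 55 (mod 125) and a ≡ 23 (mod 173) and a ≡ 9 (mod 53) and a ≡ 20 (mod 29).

2522116680

The moduli are pairwise coprime; N = 149·125·173·53·29 = 4952406125.
N/149 = 33237625; 33237625 ≡ 46 (mod 149); 46·81 ≡ 1, so inverse 81.
N/125 = 39619249; 39619249 ≡ 124 (mod 125); 124·124 ≡ 1, so inverse 124.
N/173 = 28626625; 28626625 ≡ 142 (mod 173); 142·106 ≡ 1, so inverse 106.
N/53 = 93441625; 93441625 ≡ 28 (mod 53); 28·36 ≡ 1, so inverse 36.
N/29 = 170772625; 170772625 ≡ 6 (mod 29); 6·5 ≡ 1, so inverse 5.
a ≡ 87·33237625·81 + 55·39619249·124 + 23·28626625·106 + 9·93441625·36 + 20·170772625·5 = 621572882305.
621572882305 mod 4952406125 = 2522116680.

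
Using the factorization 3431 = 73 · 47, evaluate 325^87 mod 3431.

Mod 73: 325 ≡ 33; by Fermat, exponent reduces to 87 mod 72 = 15; 33^15 ≡ 43 (mod 73).
Mod 47: 325 ≡ 43; by Fermat, exponent reduces to 87 mod 46 = 41; 43^41 ≡ 33 (mod 47).
Combine by CRT: x ≡ 43 (mod 73), x ≡ 33 (mod 47) ⇒ x ≡ 3182 (mod 3431).

3182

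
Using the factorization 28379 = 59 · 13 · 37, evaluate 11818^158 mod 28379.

20021

Mod 59: 11818 ≡ 18; by Fermat, exponent reduces to 158 mod 58 = 42; 18^42 ≡ 20 (mod 59).
Mod 13: 11818 ≡ 1; by Fermat, exponent reduces to 158 mod 12 = 2; 1^2 ≡ 1 (mod 13).
Mod 37: 11818 ≡ 15; by Fermat, exponent reduces to 158 mod 36 = 14; 15^14 ≡ 4 (mod 37).
Combine by CRT: x ≡ 20 (mod 59), x ≡ 1 (mod 13), x ≡ 4 (mod 37) ⇒ x ≡ 20021 (mod 28379).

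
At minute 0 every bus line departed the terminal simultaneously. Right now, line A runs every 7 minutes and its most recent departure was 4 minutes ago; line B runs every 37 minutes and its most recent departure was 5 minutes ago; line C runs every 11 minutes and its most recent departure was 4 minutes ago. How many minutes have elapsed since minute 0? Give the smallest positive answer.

1929

The moduli are pairwise coprime; N = 7·37·11 = 2849.
N/7 = 407; 407 ≡ 1 (mod 7), inverse 1.
N/37 = 77; 77 ≡ 3 (mod 37); 3·25 ≡ 1, so inverse 25.
N/11 = 259; 259 ≡ 6 (mod 11); 6·2 ≡ 1, so inverse 2.
t ≡ 4·407·1 + 5·77·25 + 4·259·2 = 13325.
13325 mod 2849 = 1929.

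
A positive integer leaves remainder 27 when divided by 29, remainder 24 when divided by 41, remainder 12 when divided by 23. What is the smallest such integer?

11627

The moduli are pairwise coprime; M = 29·41·23 = 27347.
M/29 = 943; 943 ≡ 15 (mod 29); 15·2 ≡ 1, so inverse 2.
M/41 = 667; 667 ≡ 11 (mod 41); 11·15 ≡ 1, so inverse 15.
M/23 = 1189; 1189 ≡ 16 (mod 23); 16·13 ≡ 1, so inverse 13.
n ≡ 27·943·2 + 24·667·15 + 12·1189·13 = 476526.
476526 mod 27347 = 11627.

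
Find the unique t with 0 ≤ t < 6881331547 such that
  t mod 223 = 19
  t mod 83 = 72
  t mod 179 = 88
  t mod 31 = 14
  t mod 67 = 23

4093427936

From t ≡ 19 (mod 223) write t = 19 + 223s. Substituting into t ≡ 72 (mod 83) gives 223s ≡ 53 (mod 83), and since 57⁻¹ ≡ 67 (mod 83), s ≡ 65. Hence t ≡ 19 + 223·65 = 14514 (mod 18509).
From t ≡ 14514 (mod 18509) write t = 14514 + 18509s. Substituting into t ≡ 88 (mod 179) gives 18509s ≡ 73 (mod 179), and since 72⁻¹ ≡ 92 (mod 179), s ≡ 93. Hence t ≡ 14514 + 18509·93 = 1735851 (mod 3313111).
From t ≡ 1735851 (mod 3313111) write t = 1735851 + 3313111s. Substituting into t ≡ 14 (mod 31) gives 3313111s ≡ 8 (mod 31), and since 17⁻¹ ≡ 11 (mod 31), s ≡ 26. Hence t ≡ 1735851 + 3313111·26 = 87876737 (mod 102706441).
From t ≡ 87876737 (mod 102706441) write t = 87876737 + 102706441s. Substituting into t ≡ 23 (mod 67) gives 102706441s ≡ 17 (mod 67), and since 64⁻¹ ≡ 22 (mod 67), s ≡ 39. Hence t ≡ 87876737 + 102706441·39 = 4093427936 (mod 6881331547).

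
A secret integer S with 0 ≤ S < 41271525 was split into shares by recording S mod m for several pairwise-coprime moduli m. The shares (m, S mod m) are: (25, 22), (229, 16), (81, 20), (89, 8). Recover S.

The moduli are pairwise coprime; N = 25·229·81·89 = 41271525.
N/25 = 1650861; 1650861 ≡ 11 (mod 25); 11·16 ≡ 1, so inverse 16.
N/229 = 180225; 180225 ≡ 2 (mod 229); 2·115 ≡ 1, so inverse 115.
N/81 = 509525; 509525 ≡ 35 (mod 81); 35·44 ≡ 1, so inverse 44.
N/89 = 463725; 463725 ≡ 35 (mod 89); 35·28 ≡ 1, so inverse 28.
S ≡ 22·1650861·16 + 16·180225·115 + 20·509525·44 + 8·463725·28 = 1464973472.
1464973472 mod 41271525 = 20470097.

20470097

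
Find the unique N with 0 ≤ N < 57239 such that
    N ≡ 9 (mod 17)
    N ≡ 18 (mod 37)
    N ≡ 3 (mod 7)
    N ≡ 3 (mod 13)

Combine the congruences pairwise.
From N ≡ 9 (mod 17) write N = 9 + 17t. Substituting into N ≡ 18 (mod 37) gives 17t ≡ 9 (mod 37), and since 17⁻¹ ≡ 24 (mod 37), t ≡ 31. Hence N ≡ 9 + 17·31 = 536 (mod 629).
From N ≡ 536 (mod 629) write N = 536 + 629t. Substituting into N ≡ 3 (mod 7) gives 629t ≡ 6 (mod 7), and since 6⁻¹ ≡ 6 (mod 7), t ≡ 1. Hence N ≡ 536 + 629·1 = 1165 (mod 4403).
From N ≡ 1165 (mod 4403) write N = 1165 + 4403t. Substituting into N ≡ 3 (mod 13) gives 4403t ≡ 8 (mod 13), and since 9⁻¹ ≡ 3 (mod 13), t ≡ 11. Hence N ≡ 1165 + 4403·11 = 49598 (mod 57239).

49598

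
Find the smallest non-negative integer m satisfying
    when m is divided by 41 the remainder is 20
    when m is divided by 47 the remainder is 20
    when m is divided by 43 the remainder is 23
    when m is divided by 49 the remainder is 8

258238

The moduli are pairwise coprime; N = 41·47·43·49 = 4060189.
N/41 = 99029; 99029 ≡ 14 (mod 41); 14·3 ≡ 1, so inverse 3.
N/47 = 86387; 86387 ≡ 1 (mod 47), inverse 1.
N/43 = 94423; 94423 ≡ 38 (mod 43); 38·17 ≡ 1, so inverse 17.
N/49 = 82861; 82861 ≡ 2 (mod 49); 2·25 ≡ 1, so inverse 25.
m ≡ 20·99029·3 + 20·86387·1 + 23·94423·17 + 8·82861·25 = 61161073.
61161073 mod 4060189 = 258238.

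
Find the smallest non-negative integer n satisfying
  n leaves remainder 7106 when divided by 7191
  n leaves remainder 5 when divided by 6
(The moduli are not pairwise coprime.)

gcd(7191, 6) = 3 and 3 | (5 − 7106), so the pair is consistent; merging gives n ≡ 14297 (mod 14382), where 14382 = lcm(7191, 6).
The solution is unique modulo lcm(7191, 6) = 14382.

14297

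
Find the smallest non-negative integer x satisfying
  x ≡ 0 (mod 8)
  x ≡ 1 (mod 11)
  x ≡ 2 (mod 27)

The moduli are pairwise coprime; N = 8·11·27 = 2376.
N/8 = 297; 297 ≡ 1 (mod 8), inverse 1.
N/11 = 216; 216 ≡ 7 (mod 11); 7·8 ≡ 1, so inverse 8.
N/27 = 88; 88 ≡ 7 (mod 27); 7·4 ≡ 1, so inverse 4.
x ≡ 0·297·1 + 1·216·8 + 2·88·4 = 2432.
2432 mod 2376 = 56.

56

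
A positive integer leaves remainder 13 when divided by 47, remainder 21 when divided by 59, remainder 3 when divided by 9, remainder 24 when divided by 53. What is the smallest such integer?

From m ≡ 13 (mod 47) write m = 13 + 47t. Substituting into m ≡ 21 (mod 59) gives 47t ≡ 8 (mod 59), and since 47⁻¹ ≡ 54 (mod 59), t ≡ 19. Hence m ≡ 13 + 47·19 = 906 (mod 2773).
From m ≡ 906 (mod 2773) write m = 906 + 2773t. Substituting into m ≡ 3 (mod 9) gives 2773t ≡ 6 (mod 9), and since 1⁻¹ ≡ 1 (mod 9), t ≡ 6. Hence m ≡ 906 + 2773·6 = 17544 (mod 24957).
From m ≡ 17544 (mod 24957) write m = 17544 + 24957t. Substituting into m ≡ 24 (mod 53) gives 24957t ≡ 23 (mod 53), and since 47⁻¹ ≡ 44 (mod 53), t ≡ 5. Hence m ≡ 17544 + 24957·5 = 142329 (mod 1322721).

142329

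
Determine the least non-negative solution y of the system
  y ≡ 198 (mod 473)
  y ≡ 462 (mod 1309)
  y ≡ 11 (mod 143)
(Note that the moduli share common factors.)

577731

gcd(473, 1309) = 11 and 11 | (462 − 198), so the pair is consistent; merging gives y ≡ 14861 (mod 56287), where 56287 = lcm(473, 1309).
gcd(56287, 143) = 11 and 11 | (11 − 14861), so the pair is consistent; merging gives y ≡ 577731 (mod 731731), where 731731 = lcm(56287, 143).
The solution is unique modulo lcm(473, 1309, 143) = 731731.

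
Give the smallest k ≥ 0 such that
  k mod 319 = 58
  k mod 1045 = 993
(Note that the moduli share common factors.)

23983

Combine the congruences pairwise.
gcd(319, 1045) = 11 and 11 | (993 − 58), so the pair is consistent; merging gives k ≡ 23983 (mod 30305), where 30305 = lcm(319, 1045).
The solution is unique modulo lcm(319, 1045) = 30305.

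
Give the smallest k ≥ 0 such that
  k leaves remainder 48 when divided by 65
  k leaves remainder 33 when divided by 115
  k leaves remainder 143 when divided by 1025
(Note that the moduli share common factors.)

Combine the congruences pairwise.
gcd(65, 115) = 5 and 5 | (33 − 48), so the pair is consistent; merging gives k ≡ 1413 (mod 1495), where 1495 = lcm(65, 115).
gcd(1495, 1025) = 5 and 5 | (143 − 1413), so the pair is consistent; merging gives k ≡ 82143 (mod 306475), where 306475 = lcm(1495, 1025).
The solution is unique modulo lcm(65, 115, 1025) = 306475.

82143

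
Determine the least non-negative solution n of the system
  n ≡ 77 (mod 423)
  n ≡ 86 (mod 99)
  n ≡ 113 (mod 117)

Combine the congruences pairwise.
gcd(423, 99) = 9 and 9 | (86 − 77), so the pair is consistent; merging gives n ≡ 1769 (mod 4653), where 4653 = lcm(423, 99).
gcd(4653, 117) = 9 and 9 | (113 − 1769), so the pair is consistent; merging gives n ≡ 25034 (mod 60489), where 60489 = lcm(4653, 117).
The solution is unique modulo lcm(423, 99, 117) = 60489.

25034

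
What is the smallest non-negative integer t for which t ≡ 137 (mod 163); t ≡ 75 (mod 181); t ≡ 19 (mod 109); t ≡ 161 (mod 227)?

The moduli are pairwise coprime; N = 163·181·109·227 = 729992729.
N/163 = 4478483; 4478483 ≡ 58 (mod 163); 58·104 ≡ 1, so inverse 104.
N/181 = 4033109; 4033109 ≡ 67 (mod 181); 67·154 ≡ 1, so inverse 154.
N/109 = 6697181; 6697181 ≡ 3 (mod 109); 3·73 ≡ 1, so inverse 73.
N/227 = 3215827; 3215827 ≡ 145 (mod 227); 145·191 ≡ 1, so inverse 191.
t ≡ 137·4478483·104 + 75·4033109·154 + 19·6697181·73 + 161·3215827·191 = 218570720858.
218570720858 mod 729992729 = 302894887.

302894887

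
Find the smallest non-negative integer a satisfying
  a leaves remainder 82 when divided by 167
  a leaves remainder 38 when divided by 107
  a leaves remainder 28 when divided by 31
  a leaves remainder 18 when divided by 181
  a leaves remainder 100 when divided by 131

6254951682

Combine the congruences pairwise.
From a ≡ 82 (mod 167) write a = 82 + 167t. Substituting into a ≡ 38 (mod 107) gives 167t ≡ 63 (mod 107), and since 60⁻¹ ≡ 66 (mod 107), t ≡ 92. Hence a ≡ 82 + 167·92 = 15446 (mod 17869).
From a ≡ 15446 (mod 17869) write a = 15446 + 17869t. Substituting into a ≡ 28 (mod 31) gives 17869t ≡ 20 (mod 31), and since 13⁻¹ ≡ 12 (mod 31), t ≡ 23. Hence a ≡ 15446 + 17869·23 = 426433 (mod 553939).
From a ≡ 426433 (mod 553939) write a = 426433 + 553939t. Substituting into a ≡ 18 (mod 181) gives 553939t ≡ 21 (mod 181), and since 79⁻¹ ≡ 55 (mod 181), t ≡ 69. Hence a ≡ 426433 + 553939·69 = 38648224 (mod 100262959).
From a ≡ 38648224 (mod 100262959) write a = 38648224 + 100262959t. Substituting into a ≡ 100 (mod 131) gives 100262959t ≡ 20 (mod 131), and since 13⁻¹ ≡ 121 (mod 131), t ≡ 62. Hence a ≡ 38648224 + 100262959·62 = 6254951682 (mod 13134447629).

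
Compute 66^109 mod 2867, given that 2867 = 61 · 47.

778

Mod 61: 66 ≡ 5; by Fermat, exponent reduces to 109 mod 60 = 49; 5^49 ≡ 46 (mod 61).
Mod 47: 66 ≡ 19; by Fermat, exponent reduces to 109 mod 46 = 17; 19^17 ≡ 26 (mod 47).
Combine by CRT: x ≡ 46 (mod 61), x ≡ 26 (mod 47) ⇒ x ≡ 778 (mod 2867).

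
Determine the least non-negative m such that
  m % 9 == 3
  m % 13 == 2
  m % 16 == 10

From m ≡ 3 (mod 9) write m = 3 + 9t. Substituting into m ≡ 2 (mod 13) gives 9t ≡ 12 (mod 13), and since 9⁻¹ ≡ 3 (mod 13), t ≡ 10. Hence m ≡ 3 + 9·10 = 93 (mod 117).
From m ≡ 93 (mod 117) write m = 93 + 117t. Substituting into m ≡ 10 (mod 16) gives 117t ≡ 13 (mod 16), and since 5⁻¹ ≡ 13 (mod 16), t ≡ 9. Hence m ≡ 93 + 117·9 = 1146 (mod 1872).

1146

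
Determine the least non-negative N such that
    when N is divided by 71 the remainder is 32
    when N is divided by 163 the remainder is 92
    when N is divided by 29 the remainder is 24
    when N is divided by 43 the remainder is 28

9684574

From N ≡ 32 (mod 71) write N = 32 + 71t. Substituting into N ≡ 92 (mod 163) gives 71t ≡ 60 (mod 163), and since 71⁻¹ ≡ 62 (mod 163), t ≡ 134. Hence N ≡ 32 + 71·134 = 9546 (mod 11573).
From N ≡ 9546 (mod 11573) write N = 9546 + 11573t. Substituting into N ≡ 24 (mod 29) gives 11573t ≡ 19 (mod 29), and since 2⁻¹ ≡ 15 (mod 29), t ≡ 24. Hence N ≡ 9546 + 11573·24 = 287298 (mod 335617).
From N ≡ 287298 (mod 335617) write N = 287298 + 335617t. Substituting into N ≡ 28 (mod 43) gives 335617t ≡ 13 (mod 43), and since 2⁻¹ ≡ 22 (mod 43), t ≡ 28. Hence N ≡ 287298 + 335617·28 = 9684574 (mod 14431531).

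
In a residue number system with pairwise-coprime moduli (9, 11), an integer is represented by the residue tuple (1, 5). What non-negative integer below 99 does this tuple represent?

82

From x ≡ 1 (mod 9) write x = 1 + 9t. Substituting into x ≡ 5 (mod 11) gives 9t ≡ 4 (mod 11), and since 9⁻¹ ≡ 5 (mod 11), t ≡ 9. Hence x ≡ 1 + 9·9 = 82 (mod 99).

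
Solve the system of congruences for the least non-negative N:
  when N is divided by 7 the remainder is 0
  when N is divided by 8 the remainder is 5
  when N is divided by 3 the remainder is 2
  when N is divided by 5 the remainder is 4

The moduli are pairwise coprime; M = 7·8·3·5 = 840.
M/7 = 120; 120 ≡ 1 (mod 7), inverse 1.
M/8 = 105; 105 ≡ 1 (mod 8), inverse 1.
M/3 = 280; 280 ≡ 1 (mod 3), inverse 1.
M/5 = 168; 168 ≡ 3 (mod 5); 3·2 ≡ 1, so inverse 2.
N ≡ 0·120·1 + 5·105·1 + 2·280·1 + 4·168·2 = 2429.
2429 mod 840 = 749.

749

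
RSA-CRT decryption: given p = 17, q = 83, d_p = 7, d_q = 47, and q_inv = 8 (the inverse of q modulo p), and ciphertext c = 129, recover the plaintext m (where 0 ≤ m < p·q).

1297

m₁ = c^(d_p) mod p: c ≡ 10 (mod 17), and 10^7 mod 17 = 5.
m₂ = c^(d_q) mod q: c ≡ 46 (mod 83), and 46^47 mod 83 = 52.
h = q_inv·(m₁ − m₂) mod p = 8·(5 − 52) mod 17 = 15.
m = m₂ + h·q = 52 + 15·83 = 1297.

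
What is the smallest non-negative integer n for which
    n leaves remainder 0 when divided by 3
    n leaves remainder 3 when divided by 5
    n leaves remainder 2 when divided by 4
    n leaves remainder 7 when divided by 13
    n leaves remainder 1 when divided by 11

From n ≡ 0 (mod 3) write n = 0 + 3t. Substituting into n ≡ 3 (mod 5) gives 3t ≡ 3 (mod 5), and since 3⁻¹ ≡ 2 (mod 5), t ≡ 1. Hence n ≡ 0 + 3·1 = 3 (mod 15).
From n ≡ 3 (mod 15) write n = 3 + 15t. Substituting into n ≡ 2 (mod 4) gives 15t ≡ 3 (mod 4), and since 3⁻¹ ≡ 3 (mod 4), t ≡ 1. Hence n ≡ 3 + 15·1 = 18 (mod 60).
From n ≡ 18 (mod 60) write n = 18 + 60t. Substituting into n ≡ 7 (mod 13) gives 60t ≡ 2 (mod 13), and since 8⁻¹ ≡ 5 (mod 13), t ≡ 10. Hence n ≡ 18 + 60·10 = 618 (mod 780).
From n ≡ 618 (mod 780) write n = 618 + 780t. Substituting into n ≡ 1 (mod 11) gives 780t ≡ 10 (mod 11), and since 10⁻¹ ≡ 10 (mod 11), t ≡ 1. Hence n ≡ 618 + 780·1 = 1398 (mod 8580).

1398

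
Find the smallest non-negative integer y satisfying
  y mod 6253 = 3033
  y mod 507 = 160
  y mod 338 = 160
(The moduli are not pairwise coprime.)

9286

gcd(6253, 507) = 169 and 169 | (160 − 3033), so the pair is consistent; merging gives y ≡ 9286 (mod 18759), where 18759 = lcm(6253, 507).
gcd(18759, 338) = 169 and 169 | (160 − 9286), so the pair is consistent; merging gives y ≡ 9286 (mod 37518), where 37518 = lcm(18759, 338).
The solution is unique modulo lcm(6253, 507, 338) = 37518.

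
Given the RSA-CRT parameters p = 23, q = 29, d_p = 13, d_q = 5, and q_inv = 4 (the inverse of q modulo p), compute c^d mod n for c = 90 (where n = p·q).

m₁ = c^(d_p) mod p: c ≡ 21 (mod 23), and 21^13 mod 23 = 19.
m₂ = c^(d_q) mod q: c ≡ 3 (mod 29), and 3^5 mod 29 = 11.
h = q_inv·(m₁ − m₂) mod p = 4·(19 − 11) mod 23 = 9.
m = m₂ + h·q = 11 + 9·29 = 272.

272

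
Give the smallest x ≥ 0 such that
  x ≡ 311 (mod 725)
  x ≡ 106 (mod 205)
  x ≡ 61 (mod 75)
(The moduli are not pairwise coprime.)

59761

gcd(725, 205) = 5 and 5 | (106 − 311), so the pair is consistent; merging gives x ≡ 311 (mod 29725), where 29725 = lcm(725, 205).
gcd(29725, 75) = 25 and 25 | (61 − 311), so the pair is consistent; merging gives x ≡ 59761 (mod 89175), where 89175 = lcm(29725, 75).
The solution is unique modulo lcm(725, 205, 75) = 89175.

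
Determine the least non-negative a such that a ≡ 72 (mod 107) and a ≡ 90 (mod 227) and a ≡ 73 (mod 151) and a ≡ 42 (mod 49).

From a ≡ 72 (mod 107) write a = 72 + 107t. Substituting into a ≡ 90 (mod 227) gives 107t ≡ 18 (mod 227), and since 107⁻¹ ≡ 157 (mod 227), t ≡ 102. Hence a ≡ 72 + 107·102 = 10986 (mod 24289).
From a ≡ 10986 (mod 24289) write a = 10986 + 24289t. Substituting into a ≡ 73 (mod 151) gives 24289t ≡ 110 (mod 151), and since 129⁻¹ ≡ 48 (mod 151), t ≡ 146. Hence a ≡ 10986 + 24289·146 = 3557180 (mod 3667639).
From a ≡ 3557180 (mod 3667639) write a = 3557180 + 3667639t. Substituting into a ≡ 42 (mod 49) gives 3667639t ≡ 17 (mod 49), and since 38⁻¹ ≡ 40 (mod 49), t ≡ 43. Hence a ≡ 3557180 + 3667639·43 = 161265657 (mod 179714311).

161265657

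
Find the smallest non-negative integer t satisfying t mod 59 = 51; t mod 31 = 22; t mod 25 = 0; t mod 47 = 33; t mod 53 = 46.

The moduli are pairwise coprime; N = 59·31·25·47·53 = 113900975.
N/59 = 1930525; 1930525 ≡ 45 (mod 59); 45·21 ≡ 1, so inverse 21.
N/31 = 3674225; 3674225 ≡ 12 (mod 31); 12·13 ≡ 1, so inverse 13.
N/25 = 4556039; 4556039 ≡ 14 (mod 25); 14·9 ≡ 1, so inverse 9.
N/47 = 2423425; 2423425 ≡ 11 (mod 47); 11·30 ≡ 1, so inverse 30.
N/53 = 2149075; 2149075 ≡ 31 (mod 53); 31·12 ≡ 1, so inverse 12.
t ≡ 51·1930525·21 + 22·3674225·13 + 0·4556039·9 + 33·2423425·30 + 46·2149075·12 = 6703900775.
6703900775 mod 113900975 = 97644225.

97644225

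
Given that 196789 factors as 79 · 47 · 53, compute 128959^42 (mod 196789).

Mod 79: 128959 ≡ 31; 31^42 ≡ 8 (mod 79).
Mod 47: 128959 ≡ 38; 38^42 ≡ 42 (mod 47).
Mod 53: 128959 ≡ 10; 10^42 ≡ 46 (mod 53).
Combine by CRT: x ≡ 8 (mod 79), x ≡ 42 (mod 47), x ≡ 46 (mod 53) ⇒ x ≡ 115427 (mod 196789).

115427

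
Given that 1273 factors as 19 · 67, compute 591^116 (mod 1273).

351

Mod 19: 591 ≡ 2; by Fermat, exponent reduces to 116 mod 18 = 8; 2^8 ≡ 9 (mod 19).
Mod 67: 591 ≡ 55; by Fermat, exponent reduces to 116 mod 66 = 50; 55^50 ≡ 16 (mod 67).
Combine by CRT: x ≡ 9 (mod 19), x ≡ 16 (mod 67) ⇒ x ≡ 351 (mod 1273).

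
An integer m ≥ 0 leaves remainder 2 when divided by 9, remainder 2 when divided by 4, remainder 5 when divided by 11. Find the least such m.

38

The moduli are pairwise coprime; N = 9·4·11 = 396.
N/9 = 44; 44 ≡ 8 (mod 9); 8·8 ≡ 1, so inverse 8.
N/4 = 99; 99 ≡ 3 (mod 4); 3·3 ≡ 1, so inverse 3.
N/11 = 36; 36 ≡ 3 (mod 11); 3·4 ≡ 1, so inverse 4.
m ≡ 2·44·8 + 2·99·3 + 5·36·4 = 2018.
2018 mod 396 = 38.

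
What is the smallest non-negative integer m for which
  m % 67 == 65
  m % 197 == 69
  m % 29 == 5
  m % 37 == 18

3062434

From m ≡ 65 (mod 67) write m = 65 + 67t. Substituting into m ≡ 69 (mod 197) gives 67t ≡ 4 (mod 197), and since 67⁻¹ ≡ 50 (mod 197), t ≡ 3. Hence m ≡ 65 + 67·3 = 266 (mod 13199).
From m ≡ 266 (mod 13199) write m = 266 + 13199t. Substituting into m ≡ 5 (mod 29) gives 13199t ≡ 0 (mod 29), and since 4⁻¹ ≡ 22 (mod 29), t ≡ 0. Hence m ≡ 266 + 13199·0 = 266 (mod 382771).
From m ≡ 266 (mod 382771) write m = 266 + 382771t. Substituting into m ≡ 18 (mod 37) gives 382771t ≡ 11 (mod 37), and since 6⁻¹ ≡ 31 (mod 37), t ≡ 8. Hence m ≡ 266 + 382771·8 = 3062434 (mod 14162527).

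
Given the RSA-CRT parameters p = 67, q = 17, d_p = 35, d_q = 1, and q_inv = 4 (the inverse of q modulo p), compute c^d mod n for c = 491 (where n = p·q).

m₁ = c^(d_p) mod p: c ≡ 22 (mod 67), and 22^35 mod 67 = 15.
m₂ = c^(d_q) mod q: c ≡ 15 (mod 17), and 15^1 mod 17 = 15.
h = q_inv·(m₁ − m₂) mod p = 4·(15 − 15) mod 67 = 0.
m = m₂ + h·q = 15 + 0·17 = 15.

15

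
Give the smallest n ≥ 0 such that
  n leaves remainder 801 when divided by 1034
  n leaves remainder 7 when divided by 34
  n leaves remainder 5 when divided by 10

gcd(1034, 34) = 2 and 2 | (7 − 801), so the pair is consistent; merging gives n ≡ 4937 (mod 17578), where 17578 = lcm(1034, 34).
gcd(17578, 10) = 2 and 2 | (5 − 4937), so the pair is consistent; merging gives n ≡ 22515 (mod 87890), where 87890 = lcm(17578, 10).
The solution is unique modulo lcm(1034, 34, 10) = 87890.

22515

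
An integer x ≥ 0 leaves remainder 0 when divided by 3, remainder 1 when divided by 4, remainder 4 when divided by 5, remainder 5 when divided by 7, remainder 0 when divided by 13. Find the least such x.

Combine the congruences pairwise.
From x ≡ 0 (mod 3) write x = 0 + 3t. Substituting into x ≡ 1 (mod 4) gives 3t ≡ 1 (mod 4), and since 3⁻¹ ≡ 3 (mod 4), t ≡ 3. Hence x ≡ 0 + 3·3 = 9 (mod 12).
From x ≡ 9 (mod 12) write x = 9 + 12t. Substituting into x ≡ 4 (mod 5) gives 12t ≡ 0 (mod 5), and since 2⁻¹ ≡ 3 (mod 5), t ≡ 0. Hence x ≡ 9 + 12·0 = 9 (mod 60).
From x ≡ 9 (mod 60) write x = 9 + 60t. Substituting into x ≡ 5 (mod 7) gives 60t ≡ 3 (mod 7), and since 4⁻¹ ≡ 2 (mod 7), t ≡ 6. Hence x ≡ 9 + 60·6 = 369 (mod 420).
From x ≡ 369 (mod 420) write x = 369 + 420t. Substituting into x ≡ 0 (mod 13) gives 420t ≡ 8 (mod 13), and since 4⁻¹ ≡ 10 (mod 13), t ≡ 2. Hence x ≡ 369 + 420·2 = 1209 (mod 5460).

1209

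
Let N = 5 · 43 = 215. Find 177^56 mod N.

36

Mod 5: 177 ≡ 2; since 4 | 56, by Fermat 2^56 ≡ 1 (mod 5).
Mod 43: 177 ≡ 5; by Fermat, exponent reduces to 56 mod 42 = 14; 5^14 ≡ 36 (mod 43).
Combine by CRT: x ≡ 1 (mod 5), x ≡ 36 (mod 43) ⇒ x ≡ 36 (mod 215).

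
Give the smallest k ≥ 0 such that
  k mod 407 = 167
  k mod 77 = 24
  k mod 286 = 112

gcd(407, 77) = 11 and 11 | (24 − 167), so the pair is consistent; merging gives k ≡ 1795 (mod 2849), where 2849 = lcm(407, 77).
gcd(2849, 286) = 11 and 11 | (112 − 1795), so the pair is consistent; merging gives k ≡ 67322 (mod 74074), where 74074 = lcm(2849, 286).
The solution is unique modulo lcm(407, 77, 286) = 74074.

67322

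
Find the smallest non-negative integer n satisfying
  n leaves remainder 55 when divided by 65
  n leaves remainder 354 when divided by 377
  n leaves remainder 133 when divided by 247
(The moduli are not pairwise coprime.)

9025

gcd(65, 377) = 13 and 13 | (354 − 55), so the pair is consistent; merging gives n ≡ 1485 (mod 1885), where 1885 = lcm(65, 377).
gcd(1885, 247) = 13 and 13 | (133 − 1485), so the pair is consistent; merging gives n ≡ 9025 (mod 35815), where 35815 = lcm(1885, 247).
The solution is unique modulo lcm(65, 377, 247) = 35815.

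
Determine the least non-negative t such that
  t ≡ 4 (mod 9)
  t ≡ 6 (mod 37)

265

From t ≡ 4 (mod 9) write t = 4 + 9s. Substituting into t ≡ 6 (mod 37) gives 9s ≡ 2 (mod 37), and since 9⁻¹ ≡ 33 (mod 37), s ≡ 29. Hence t ≡ 4 + 9·29 = 265 (mod 333).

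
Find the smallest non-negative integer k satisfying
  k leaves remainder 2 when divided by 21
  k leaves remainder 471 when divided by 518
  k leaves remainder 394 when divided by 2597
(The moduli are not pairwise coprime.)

28961

gcd(21, 518) = 7 and 7 | (471 − 2), so the pair is consistent; merging gives k ≡ 989 (mod 1554), where 1554 = lcm(21, 518).
gcd(1554, 2597) = 7 and 7 | (394 − 989), so the pair is consistent; merging gives k ≡ 28961 (mod 576534), where 576534 = lcm(1554, 2597).
The solution is unique modulo lcm(21, 518, 2597) = 576534.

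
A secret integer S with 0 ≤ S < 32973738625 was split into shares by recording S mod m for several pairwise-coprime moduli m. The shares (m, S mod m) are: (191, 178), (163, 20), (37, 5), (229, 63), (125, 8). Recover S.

15508843008

From S ≡ 178 (mod 191) write S = 178 + 191t. Substituting into S ≡ 20 (mod 163) gives 191t ≡ 5 (mod 163), and since 28⁻¹ ≡ 99 (mod 163), t ≡ 6. Hence S ≡ 178 + 191·6 = 1324 (mod 31133).
From S ≡ 1324 (mod 31133) write S = 1324 + 31133t. Substituting into S ≡ 5 (mod 37) gives 31133t ≡ 13 (mod 37), and since 16⁻¹ ≡ 7 (mod 37), t ≡ 17. Hence S ≡ 1324 + 31133·17 = 530585 (mod 1151921).
From S ≡ 530585 (mod 1151921) write S = 530585 + 1151921t. Substituting into S ≡ 63 (mod 229) gives 1151921t ≡ 71 (mod 229), and since 51⁻¹ ≡ 9 (mod 229), t ≡ 181. Hence S ≡ 530585 + 1151921·181 = 209028286 (mod 263789909).
From S ≡ 209028286 (mod 263789909) write S = 209028286 + 263789909t. Substituting into S ≡ 8 (mod 125) gives 263789909t ≡ 97 (mod 125), and since 34⁻¹ ≡ 114 (mod 125), t ≡ 58. Hence S ≡ 209028286 + 263789909·58 = 15508843008 (mod 32973738625).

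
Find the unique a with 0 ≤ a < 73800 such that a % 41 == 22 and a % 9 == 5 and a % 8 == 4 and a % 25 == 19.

Combine the congruences pairwise.
From a ≡ 22 (mod 41) write a = 22 + 41t. Substituting into a ≡ 5 (mod 9) gives 41t ≡ 1 (mod 9), and since 5⁻¹ ≡ 2 (mod 9), t ≡ 2. Hence a ≡ 22 + 41·2 = 104 (mod 369).
From a ≡ 104 (mod 369) write a = 104 + 369t. Substituting into a ≡ 4 (mod 8) gives 369t ≡ 4 (mod 8), and since 1⁻¹ ≡ 1 (mod 8), t ≡ 4. Hence a ≡ 104 + 369·4 = 1580 (mod 2952).
From a ≡ 1580 (mod 2952) write a = 1580 + 2952t. Substituting into a ≡ 19 (mod 25) gives 2952t ≡ 14 (mod 25), and since 2⁻¹ ≡ 13 (mod 25), t ≡ 7. Hence a ≡ 1580 + 2952·7 = 22244 (mod 73800).

22244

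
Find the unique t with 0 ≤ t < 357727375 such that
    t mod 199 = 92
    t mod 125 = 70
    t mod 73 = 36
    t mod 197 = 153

75256320

From t ≡ 92 (mod 199) write t = 92 + 199s. Substituting into t ≡ 70 (mod 125) gives 199s ≡ 103 (mod 125), and since 74⁻¹ ≡ 49 (mod 125), s ≡ 47. Hence t ≡ 92 + 199·47 = 9445 (mod 24875).
From t ≡ 9445 (mod 24875) write t = 9445 + 24875s. Substituting into t ≡ 36 (mod 73) gives 24875s ≡ 8 (mod 73), and since 55⁻¹ ≡ 4 (mod 73), s ≡ 32. Hence t ≡ 9445 + 24875·32 = 805445 (mod 1815875).
From t ≡ 805445 (mod 1815875) write t = 805445 + 1815875s. Substituting into t ≡ 153 (mod 197) gives 1815875s ≡ 44 (mod 197), and since 126⁻¹ ≡ 86 (mod 197), s ≡ 41. Hence t ≡ 805445 + 1815875·41 = 75256320 (mod 357727375).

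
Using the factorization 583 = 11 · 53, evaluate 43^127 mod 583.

197

Mod 11: 43 ≡ 10; by Fermat, exponent reduces to 127 mod 10 = 7; 10^7 ≡ 10 (mod 11).
Mod 53: 43 ≡ 43; by Fermat, exponent reduces to 127 mod 52 = 23; 43^23 ≡ 38 (mod 53).
Combine by CRT: x ≡ 10 (mod 11), x ≡ 38 (mod 53) ⇒ x ≡ 197 (mod 583).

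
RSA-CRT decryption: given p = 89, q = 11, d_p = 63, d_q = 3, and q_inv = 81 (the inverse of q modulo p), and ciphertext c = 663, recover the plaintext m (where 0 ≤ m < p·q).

346

m₁ = c^(d_p) mod p: c ≡ 40 (mod 89), and 40^63 mod 89 = 79.
m₂ = c^(d_q) mod q: c ≡ 3 (mod 11), and 3^3 mod 11 = 5.
h = q_inv·(m₁ − m₂) mod p = 81·(79 − 5) mod 89 = 31.
m = m₂ + h·q = 5 + 31·11 = 346.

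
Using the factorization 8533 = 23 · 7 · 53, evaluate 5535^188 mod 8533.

7368

Mod 23: 5535 ≡ 15; by Fermat, exponent reduces to 188 mod 22 = 12; 15^12 ≡ 8 (mod 23).
Mod 7: 5535 ≡ 5; by Fermat, exponent reduces to 188 mod 6 = 2; 5^2 ≡ 4 (mod 7).
Mod 53: 5535 ≡ 23; by Fermat, exponent reduces to 188 mod 52 = 32; 23^32 ≡ 1 (mod 53).
Combine by CRT: x ≡ 8 (mod 23), x ≡ 4 (mod 7), x ≡ 1 (mod 53) ⇒ x ≡ 7368 (mod 8533).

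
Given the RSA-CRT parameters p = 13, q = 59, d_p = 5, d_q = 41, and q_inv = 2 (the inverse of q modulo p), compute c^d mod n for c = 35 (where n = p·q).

133

m₁ = c^(d_p) mod p: c ≡ 9 (mod 13), and 9^5 mod 13 = 3.
m₂ = c^(d_q) mod q: c ≡ 35 (mod 59), and 35^41 mod 59 = 15.
h = q_inv·(m₁ − m₂) mod p = 2·(3 − 15) mod 13 = 2.
m = m₂ + h·q = 15 + 2·59 = 133.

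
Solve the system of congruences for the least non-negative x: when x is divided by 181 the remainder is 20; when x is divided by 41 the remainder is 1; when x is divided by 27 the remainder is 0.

The moduli are pairwise coprime; N = 181·41·27 = 200367.
N/181 = 1107; 1107 ≡ 21 (mod 181); 21·69 ≡ 1, so inverse 69.
N/41 = 4887; 4887 ≡ 8 (mod 41); 8·36 ≡ 1, so inverse 36.
N/27 = 7421; 7421 ≡ 23 (mod 27); 23·20 ≡ 1, so inverse 20.
x ≡ 20·1107·69 + 1·4887·36 + 0·7421·20 = 1703592.
1703592 mod 200367 = 100656.

100656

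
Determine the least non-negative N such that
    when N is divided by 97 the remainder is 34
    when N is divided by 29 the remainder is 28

1101

From N ≡ 34 (mod 97) write N = 34 + 97t. Substituting into N ≡ 28 (mod 29) gives 97t ≡ 23 (mod 29), and since 10⁻¹ ≡ 3 (mod 29), t ≡ 11. Hence N ≡ 34 + 97·11 = 1101 (mod 2813).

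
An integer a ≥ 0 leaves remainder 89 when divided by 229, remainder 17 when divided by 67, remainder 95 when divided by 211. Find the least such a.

32378

From a ≡ 89 (mod 229) write a = 89 + 229t. Substituting into a ≡ 17 (mod 67) gives 229t ≡ 62 (mod 67), and since 28⁻¹ ≡ 12 (mod 67), t ≡ 7. Hence a ≡ 89 + 229·7 = 1692 (mod 15343).
From a ≡ 1692 (mod 15343) write a = 1692 + 15343t. Substituting into a ≡ 95 (mod 211) gives 15343t ≡ 91 (mod 211), and since 151⁻¹ ≡ 109 (mod 211), t ≡ 2. Hence a ≡ 1692 + 15343·2 = 32378 (mod 3237373).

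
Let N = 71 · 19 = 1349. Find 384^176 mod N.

Mod 71: 384 ≡ 29; by Fermat, exponent reduces to 176 mod 70 = 36; 29^36 ≡ 29 (mod 71).
Mod 19: 384 ≡ 4; by Fermat, exponent reduces to 176 mod 18 = 14; 4^14 ≡ 17 (mod 19).
Combine by CRT: x ≡ 29 (mod 71), x ≡ 17 (mod 19) ⇒ x ≡ 739 (mod 1349).

739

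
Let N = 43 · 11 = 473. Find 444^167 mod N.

Mod 43: 444 ≡ 14; by Fermat, exponent reduces to 167 mod 42 = 41; 14^41 ≡ 40 (mod 43).
Mod 11: 444 ≡ 4; by Fermat, exponent reduces to 167 mod 10 = 7; 4^7 ≡ 5 (mod 11).
Combine by CRT: x ≡ 40 (mod 43), x ≡ 5 (mod 11) ⇒ x ≡ 126 (mod 473).

126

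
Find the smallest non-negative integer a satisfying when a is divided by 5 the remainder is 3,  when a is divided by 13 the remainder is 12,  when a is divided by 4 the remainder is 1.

The moduli are pairwise coprime; N = 5·13·4 = 260.
N/5 = 52; 52 ≡ 2 (mod 5); 2·3 ≡ 1, so inverse 3.
N/13 = 20; 20 ≡ 7 (mod 13); 7·2 ≡ 1, so inverse 2.
N/4 = 65; 65 ≡ 1 (mod 4), inverse 1.
a ≡ 3·52·3 + 12·20·2 + 1·65·1 = 1013.
1013 mod 260 = 233.

233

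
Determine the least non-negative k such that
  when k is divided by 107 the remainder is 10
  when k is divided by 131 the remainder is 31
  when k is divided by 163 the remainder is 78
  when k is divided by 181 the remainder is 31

From k ≡ 10 (mod 107) write k = 10 + 107t. Substituting into k ≡ 31 (mod 131) gives 107t ≡ 21 (mod 131), and since 107⁻¹ ≡ 60 (mod 131), t ≡ 81. Hence k ≡ 10 + 107·81 = 8677 (mod 14017).
From k ≡ 8677 (mod 14017) write k = 8677 + 14017t. Substituting into k ≡ 78 (mod 163) gives 14017t ≡ 40 (mod 163), and since 162⁻¹ ≡ 162 (mod 163), t ≡ 123. Hence k ≡ 8677 + 14017·123 = 1732768 (mod 2284771).
From k ≡ 1732768 (mod 2284771) write k = 1732768 + 2284771t. Substituting into k ≡ 31 (mod 181) gives 2284771t ≡ 157 (mod 181), and since 8⁻¹ ≡ 68 (mod 181), t ≡ 178. Hence k ≡ 1732768 + 2284771·178 = 408422006 (mod 413543551).

408422006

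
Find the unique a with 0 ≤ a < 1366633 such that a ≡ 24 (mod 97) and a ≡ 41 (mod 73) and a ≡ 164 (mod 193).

738582

Combine the congruences pairwise.
From a ≡ 24 (mod 97) write a = 24 + 97t. Substituting into a ≡ 41 (mod 73) gives 97t ≡ 17 (mod 73), and since 24⁻¹ ≡ 70 (mod 73), t ≡ 22. Hence a ≡ 24 + 97·22 = 2158 (mod 7081).
From a ≡ 2158 (mod 7081) write a = 2158 + 7081t. Substituting into a ≡ 164 (mod 193) gives 7081t ≡ 129 (mod 193), and since 133⁻¹ ≡ 119 (mod 193), t ≡ 104. Hence a ≡ 2158 + 7081·104 = 738582 (mod 1366633).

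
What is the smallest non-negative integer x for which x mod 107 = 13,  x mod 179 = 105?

From x ≡ 13 (mod 107) write x = 13 + 107t. Substituting into x ≡ 105 (mod 179) gives 107t ≡ 92 (mod 179), and since 107⁻¹ ≡ 87 (mod 179), t ≡ 128. Hence x ≡ 13 + 107·128 = 13709 (mod 19153).

13709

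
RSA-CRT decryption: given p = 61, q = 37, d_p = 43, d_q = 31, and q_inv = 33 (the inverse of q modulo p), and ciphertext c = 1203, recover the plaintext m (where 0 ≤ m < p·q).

1438

m₁ = c^(d_p) mod p: c ≡ 44 (mod 61), and 44^43 mod 61 = 35.
m₂ = c^(d_q) mod q: c ≡ 19 (mod 37), and 19^31 mod 37 = 32.
h = q_inv·(m₁ − m₂) mod p = 33·(35 − 32) mod 61 = 38.
m = m₂ + h·q = 32 + 38·37 = 1438.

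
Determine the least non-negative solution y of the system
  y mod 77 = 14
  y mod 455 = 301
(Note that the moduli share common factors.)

gcd(77, 455) = 7 and 7 | (301 − 14), so the pair is consistent; merging gives y ≡ 3941 (mod 5005), where 5005 = lcm(77, 455).
The solution is unique modulo lcm(77, 455) = 5005.

3941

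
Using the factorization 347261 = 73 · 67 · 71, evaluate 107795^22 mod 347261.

242541

Mod 73: 107795 ≡ 47; 47^22 ≡ 35 (mod 73).
Mod 67: 107795 ≡ 59; 59^22 ≡ 1 (mod 67).
Mod 71: 107795 ≡ 17; 17^22 ≡ 5 (mod 71).
Combine by CRT: x ≡ 35 (mod 73), x ≡ 1 (mod 67), x ≡ 5 (mod 71) ⇒ x ≡ 242541 (mod 347261).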